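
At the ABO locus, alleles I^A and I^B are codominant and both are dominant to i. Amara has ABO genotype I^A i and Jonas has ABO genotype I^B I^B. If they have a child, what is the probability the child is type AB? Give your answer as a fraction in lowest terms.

1/2

ABO cross I^A i × I^B I^B → offspring phenotypes: 1/2 B, 1/2 AB.
So P(type AB) = 1/2.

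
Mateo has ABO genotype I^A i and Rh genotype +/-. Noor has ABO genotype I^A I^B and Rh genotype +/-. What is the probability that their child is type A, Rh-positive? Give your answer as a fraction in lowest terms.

ABO cross I^A i × I^A I^B → offspring phenotypes: 1/2 A, 1/4 B, 1/4 AB.
Rh cross +/- × +/- → 3/4 Rh+, 1/4 Rh-.
Independent loci: P(type A, Rh-positive) = 1/2 × 3/4 = 3/8.

3/8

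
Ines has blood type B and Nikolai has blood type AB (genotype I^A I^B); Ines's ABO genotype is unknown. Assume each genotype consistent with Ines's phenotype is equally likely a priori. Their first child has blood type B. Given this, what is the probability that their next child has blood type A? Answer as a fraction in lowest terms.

Possible genotypes: Ines ∈ {I^B I^B, I^B i}; Nikolai ∈ {I^A I^B}.
Weight each parental genotype pair by prior × P(type-B child):
  I^B I^B × I^A I^B: posterior weight 1/2; P(next child type A) = 0.
  I^B i × I^A I^B: posterior weight 1/2; P(next child type A) = 1/4.
Weighted sum = 1/8.

1/8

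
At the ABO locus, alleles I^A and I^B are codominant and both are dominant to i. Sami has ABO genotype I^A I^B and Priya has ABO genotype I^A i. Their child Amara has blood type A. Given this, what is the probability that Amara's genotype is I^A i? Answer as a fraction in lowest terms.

1/2

Cross I^A I^B × I^A i → 1/4 I^A I^A, 1/4 I^A I^B, 1/4 I^A i, 1/4 I^B i.
Type-A genotypes among offspring: I^A I^A (1/4), I^A i (1/4); total 1/2.
P(I^A i | type A) = (1/4) / (1/2) = 1/2.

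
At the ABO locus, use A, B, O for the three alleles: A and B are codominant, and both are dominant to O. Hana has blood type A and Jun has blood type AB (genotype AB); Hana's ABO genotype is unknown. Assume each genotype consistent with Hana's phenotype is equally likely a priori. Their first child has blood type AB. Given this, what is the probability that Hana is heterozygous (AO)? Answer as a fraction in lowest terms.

Possible genotypes: Hana ∈ {AA, AO}; Jun ∈ {AB}.
Weight each parental genotype pair by prior × P(type-AB child):
  AA × AB: posterior weight 2/3.
  AO × AB: posterior weight 1/3.
Sum the posterior weight over pairs where Hana is AO: 1/3.

1/3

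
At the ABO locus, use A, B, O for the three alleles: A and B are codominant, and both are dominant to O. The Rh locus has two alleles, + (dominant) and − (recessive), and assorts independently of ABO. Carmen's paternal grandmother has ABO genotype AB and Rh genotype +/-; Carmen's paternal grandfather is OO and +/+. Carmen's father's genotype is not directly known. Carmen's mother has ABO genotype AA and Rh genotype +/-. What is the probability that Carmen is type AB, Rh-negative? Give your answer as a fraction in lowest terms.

Carmen's father's ABO genotype from AB × OO: 1/2 AO, 1/2 BO.
Crossing each possibility with the mother AA and summing P(type AB): 1/2·0 + 1/2·1/2 = 1/4.
Similarly for Rh via the father's Rh distribution: P(Rh-) = 1/8.
Independent loci: 1/4 × 1/8 = 1/32.

1/32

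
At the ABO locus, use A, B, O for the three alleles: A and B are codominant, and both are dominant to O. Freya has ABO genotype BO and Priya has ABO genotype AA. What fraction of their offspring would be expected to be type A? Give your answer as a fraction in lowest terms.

1/2

ABO cross BO × AA → offspring phenotypes: 1/2 A, 1/2 AB.
So P(type A) = 1/2.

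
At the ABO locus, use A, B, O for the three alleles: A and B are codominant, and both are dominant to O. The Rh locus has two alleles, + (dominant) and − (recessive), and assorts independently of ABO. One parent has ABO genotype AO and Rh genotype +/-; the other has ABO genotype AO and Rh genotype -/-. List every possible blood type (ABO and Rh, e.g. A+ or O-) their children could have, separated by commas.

Gametes from AO × AO give offspring ABO genotypes AA, AO, OO, i.e. phenotypes O, A.
Rh cross +/- × -/- → phenotypes Rh+, Rh-.
Combining independently: O+, O-, A+, A-.

O+, O-, A+, A-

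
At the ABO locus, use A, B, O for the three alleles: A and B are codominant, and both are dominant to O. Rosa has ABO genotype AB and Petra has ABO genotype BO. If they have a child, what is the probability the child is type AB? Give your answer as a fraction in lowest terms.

ABO cross AB × BO → offspring phenotypes: 1/4 A, 1/2 B, 1/4 AB.
So P(type AB) = 1/4.

1/4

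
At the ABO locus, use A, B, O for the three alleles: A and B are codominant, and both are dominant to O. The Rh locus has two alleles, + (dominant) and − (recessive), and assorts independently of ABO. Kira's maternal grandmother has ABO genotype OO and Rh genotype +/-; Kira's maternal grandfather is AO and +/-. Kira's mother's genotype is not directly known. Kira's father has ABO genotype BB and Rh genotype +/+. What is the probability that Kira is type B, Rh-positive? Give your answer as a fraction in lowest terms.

Kira's mother's ABO genotype from OO × AO: 1/2 AO, 1/2 OO.
Crossing each possibility with the father BB and summing P(type B): 1/2·1/2 + 1/2·1 = 3/4.
Similarly for Rh via the mother's Rh distribution: P(Rh+) = 1.
Independent loci: 3/4 × 1 = 3/4.

3/4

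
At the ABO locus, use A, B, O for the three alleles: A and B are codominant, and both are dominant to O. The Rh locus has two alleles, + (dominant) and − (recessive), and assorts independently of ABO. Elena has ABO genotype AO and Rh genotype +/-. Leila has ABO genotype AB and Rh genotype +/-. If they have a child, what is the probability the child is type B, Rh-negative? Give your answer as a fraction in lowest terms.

1/16

ABO cross AO × AB → offspring phenotypes: 1/2 A, 1/4 B, 1/4 AB.
Rh cross +/- × +/- → 3/4 Rh+, 1/4 Rh-.
Independent loci: P(type B, Rh-negative) = 1/4 × 1/4 = 1/16.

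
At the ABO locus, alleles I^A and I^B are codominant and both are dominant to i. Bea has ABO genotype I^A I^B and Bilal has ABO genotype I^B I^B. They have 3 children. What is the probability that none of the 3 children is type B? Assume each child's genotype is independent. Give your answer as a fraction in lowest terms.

ABO cross I^A I^B × I^B I^B → 1/2 B, 1/2 AB.
So P(type B) = 1/2 per child.
P(not type B) = 1/2 for one child; (1/2)^3 = 1/8.

1/8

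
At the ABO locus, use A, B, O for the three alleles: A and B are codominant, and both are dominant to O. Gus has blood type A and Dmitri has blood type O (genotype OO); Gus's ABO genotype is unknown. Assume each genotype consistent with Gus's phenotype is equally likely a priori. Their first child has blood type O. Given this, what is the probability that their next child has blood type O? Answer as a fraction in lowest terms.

1/2

Possible genotypes: Gus ∈ {AA, AO}; Dmitri ∈ {OO}.
Weight each parental genotype pair by prior × P(type-O child):
  AO × OO: posterior weight 1; P(next child type O) = 1/2.
Weighted sum = 1/2.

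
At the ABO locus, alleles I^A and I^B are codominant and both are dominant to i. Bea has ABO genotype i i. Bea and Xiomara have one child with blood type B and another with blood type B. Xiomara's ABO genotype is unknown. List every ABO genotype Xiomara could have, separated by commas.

For each candidate genotype of Xiomara, check whether crossing it with i i can produce every observed child phenotype.
  I^A I^A → possible child types {A} ✗
  I^A I^B → possible child types {A, B} ✓
  I^A i → possible child types {O, A} ✗
  I^B I^B → possible child types {B} ✓
  I^B i → possible child types {O, B} ✓
  i i → possible child types {O} ✗

I^A I^B, I^B I^B, I^B i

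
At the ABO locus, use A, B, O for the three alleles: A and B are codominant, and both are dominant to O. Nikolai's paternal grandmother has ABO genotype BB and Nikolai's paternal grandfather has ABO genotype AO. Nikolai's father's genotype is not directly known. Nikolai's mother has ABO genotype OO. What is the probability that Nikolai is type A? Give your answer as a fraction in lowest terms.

Nikolai's father's ABO genotype from BB × AO: 1/2 AB, 1/2 BO.
Crossing each possibility with the mother OO and summing P(type A): 1/2·1/2 + 1/2·0 = 1/4.

1/4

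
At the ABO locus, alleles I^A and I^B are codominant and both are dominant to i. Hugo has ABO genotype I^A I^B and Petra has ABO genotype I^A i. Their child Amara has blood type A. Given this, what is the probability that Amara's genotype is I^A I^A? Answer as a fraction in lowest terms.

Cross I^A I^B × I^A i → 1/4 I^A I^A, 1/4 I^A I^B, 1/4 I^A i, 1/4 I^B i.
Type-A genotypes among offspring: I^A I^A (1/4), I^A i (1/4); total 1/2.
P(I^A I^A | type A) = (1/4) / (1/2) = 1/2.

1/2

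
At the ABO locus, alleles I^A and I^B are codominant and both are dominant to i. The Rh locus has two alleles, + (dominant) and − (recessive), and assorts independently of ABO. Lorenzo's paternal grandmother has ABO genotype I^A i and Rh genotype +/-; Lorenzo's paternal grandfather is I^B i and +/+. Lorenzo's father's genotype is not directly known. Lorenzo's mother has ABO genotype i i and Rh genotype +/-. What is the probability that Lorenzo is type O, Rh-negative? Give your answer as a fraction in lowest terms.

Lorenzo's father's ABO genotype from I^A i × I^B i: 1/4 I^A I^B, 1/4 I^A i, 1/4 I^B i, 1/4 i i.
Crossing each possibility with the mother i i and summing P(type O): 1/4·0 + 1/4·1/2 + 1/4·1/2 + 1/4·1 = 1/2.
Similarly for Rh via the father's Rh distribution: P(Rh-) = 1/8.
Independent loci: 1/2 × 1/8 = 1/16.

1/16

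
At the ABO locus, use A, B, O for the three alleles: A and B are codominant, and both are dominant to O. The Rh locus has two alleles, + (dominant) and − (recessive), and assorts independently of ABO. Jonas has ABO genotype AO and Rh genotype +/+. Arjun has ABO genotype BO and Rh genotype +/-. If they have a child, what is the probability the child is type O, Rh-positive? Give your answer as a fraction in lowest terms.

ABO cross AO × BO → offspring phenotypes: 1/4 O, 1/4 A, 1/4 B, 1/4 AB.
Rh cross +/+ × +/- → 1 Rh+.
Independent loci: P(type O, Rh-positive) = 1/4 × 1 = 1/4.

1/4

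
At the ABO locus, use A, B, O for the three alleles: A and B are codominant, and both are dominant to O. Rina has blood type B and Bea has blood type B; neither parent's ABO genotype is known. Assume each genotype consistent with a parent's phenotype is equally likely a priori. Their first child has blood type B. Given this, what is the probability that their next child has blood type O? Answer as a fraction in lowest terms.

1/20

Possible genotypes: Rina ∈ {BB, BO}; Bea ∈ {BB, BO}.
Weight each parental genotype pair by prior × P(type-B child):
  BB × BB: posterior weight 4/15; P(next child type O) = 0.
  BB × BO: posterior weight 4/15; P(next child type O) = 0.
  BO × BB: posterior weight 4/15; P(next child type O) = 0.
  BO × BO: posterior weight 1/5; P(next child type O) = 1/4.
Weighted sum = 1/20.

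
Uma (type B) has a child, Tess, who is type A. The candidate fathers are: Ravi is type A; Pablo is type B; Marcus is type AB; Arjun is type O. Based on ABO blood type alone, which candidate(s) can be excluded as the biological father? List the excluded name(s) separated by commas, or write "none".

Pablo, Arjun

A candidate is excluded only if no genotype consistent with his phenotype could produce a type A child with a type B mother.
Pablo (type B): no genotype consistent with that phenotype can produce a type-A child with a type-B mother.
Arjun (type O): no genotype consistent with that phenotype can produce a type-A child with a type-B mother.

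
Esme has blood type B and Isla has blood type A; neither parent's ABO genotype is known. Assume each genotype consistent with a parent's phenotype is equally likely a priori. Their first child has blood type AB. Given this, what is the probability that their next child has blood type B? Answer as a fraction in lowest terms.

5/36

Possible genotypes: Esme ∈ {I^B I^B, I^B i}; Isla ∈ {I^A I^A, I^A i}.
Weight each parental genotype pair by prior × P(type-AB child):
  I^B I^B × I^A I^A: posterior weight 4/9; P(next child type B) = 0.
  I^B I^B × I^A i: posterior weight 2/9; P(next child type B) = 1/2.
  I^B i × I^A I^A: posterior weight 2/9; P(next child type B) = 0.
  I^B i × I^A i: posterior weight 1/9; P(next child type B) = 1/4.
Weighted sum = 5/36.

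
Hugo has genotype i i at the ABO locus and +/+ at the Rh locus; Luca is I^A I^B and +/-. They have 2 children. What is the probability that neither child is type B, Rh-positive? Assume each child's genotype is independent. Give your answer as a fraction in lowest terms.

1/4

ABO cross i i × I^A I^B → 1/2 A, 1/2 B.
Rh cross +/+ × +/- → 1 Rh+; so P(type B, Rh-positive) = 1/2 × 1 = 1/2 per child.
P(not type B, Rh-positive) = 1/2 for one child; (1/2)^2 = 1/4.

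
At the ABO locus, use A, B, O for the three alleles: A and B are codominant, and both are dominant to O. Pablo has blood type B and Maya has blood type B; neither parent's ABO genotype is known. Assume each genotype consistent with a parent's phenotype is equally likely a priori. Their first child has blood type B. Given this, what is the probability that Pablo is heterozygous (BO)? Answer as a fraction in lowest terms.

7/15

Possible genotypes: Pablo ∈ {BB, BO}; Maya ∈ {BB, BO}.
Weight each parental genotype pair by prior × P(type-B child):
  BB × BB: posterior weight 4/15.
  BB × BO: posterior weight 4/15.
  BO × BB: posterior weight 4/15.
  BO × BO: posterior weight 1/5.
Sum the posterior weight over pairs where Pablo is BO: 7/15.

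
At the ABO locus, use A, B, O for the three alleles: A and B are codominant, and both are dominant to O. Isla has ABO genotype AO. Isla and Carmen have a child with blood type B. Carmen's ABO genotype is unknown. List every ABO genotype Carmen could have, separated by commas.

AB, BB, BO

For each candidate genotype of Carmen, check whether crossing it with AO can produce every observed child phenotype.
  AA → possible child types {A} ✗
  AB → possible child types {A, B, AB} ✓
  AO → possible child types {O, A} ✗
  BB → possible child types {B, AB} ✓
  BO → possible child types {O, A, B, AB} ✓
  OO → possible child types {O, A} ✗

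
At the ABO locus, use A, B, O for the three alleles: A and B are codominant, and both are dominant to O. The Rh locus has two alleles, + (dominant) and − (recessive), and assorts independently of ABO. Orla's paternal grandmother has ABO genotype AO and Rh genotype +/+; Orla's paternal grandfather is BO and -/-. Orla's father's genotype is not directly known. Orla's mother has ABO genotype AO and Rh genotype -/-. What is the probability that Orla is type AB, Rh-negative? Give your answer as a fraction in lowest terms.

1/16

Orla's father's ABO genotype from AO × BO: 1/4 AB, 1/4 AO, 1/4 BO, 1/4 OO.
Crossing each possibility with the mother AO and summing P(type AB): 1/4·1/4 + 1/4·0 + 1/4·1/4 + 1/4·0 = 1/8.
Similarly for Rh via the father's Rh distribution: P(Rh-) = 1/2.
Independent loci: 1/8 × 1/2 = 1/16.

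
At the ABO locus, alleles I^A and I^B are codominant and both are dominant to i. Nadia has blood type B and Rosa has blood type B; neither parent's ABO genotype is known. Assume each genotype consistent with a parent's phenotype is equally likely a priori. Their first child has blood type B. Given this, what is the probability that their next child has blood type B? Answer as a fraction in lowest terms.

Possible genotypes: Nadia ∈ {I^B I^B, I^B i}; Rosa ∈ {I^B I^B, I^B i}.
Weight each parental genotype pair by prior × P(type-B child):
  I^B I^B × I^B I^B: posterior weight 4/15; P(next child type B) = 1.
  I^B I^B × I^B i: posterior weight 4/15; P(next child type B) = 1.
  I^B i × I^B I^B: posterior weight 4/15; P(next child type B) = 1.
  I^B i × I^B i: posterior weight 1/5; P(next child type B) = 3/4.
Weighted sum = 19/20.

19/20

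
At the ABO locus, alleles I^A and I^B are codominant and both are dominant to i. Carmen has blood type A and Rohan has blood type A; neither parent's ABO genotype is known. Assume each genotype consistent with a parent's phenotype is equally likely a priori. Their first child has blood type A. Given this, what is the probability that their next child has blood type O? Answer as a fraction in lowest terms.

1/20

Possible genotypes: Carmen ∈ {I^A I^A, I^A i}; Rohan ∈ {I^A I^A, I^A i}.
Weight each parental genotype pair by prior × P(type-A child):
  I^A I^A × I^A I^A: posterior weight 4/15; P(next child type O) = 0.
  I^A I^A × I^A i: posterior weight 4/15; P(next child type O) = 0.
  I^A i × I^A I^A: posterior weight 4/15; P(next child type O) = 0.
  I^A i × I^A i: posterior weight 1/5; P(next child type O) = 1/4.
Weighted sum = 1/20.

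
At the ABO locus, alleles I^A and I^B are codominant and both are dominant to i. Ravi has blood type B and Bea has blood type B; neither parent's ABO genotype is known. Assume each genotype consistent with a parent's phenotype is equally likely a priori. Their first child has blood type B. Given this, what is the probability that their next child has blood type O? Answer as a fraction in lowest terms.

Possible genotypes: Ravi ∈ {I^B I^B, I^B i}; Bea ∈ {I^B I^B, I^B i}.
Weight each parental genotype pair by prior × P(type-B child):
  I^B I^B × I^B I^B: posterior weight 4/15; P(next child type O) = 0.
  I^B I^B × I^B i: posterior weight 4/15; P(next child type O) = 0.
  I^B i × I^B I^B: posterior weight 4/15; P(next child type O) = 0.
  I^B i × I^B i: posterior weight 1/5; P(next child type O) = 1/4.
Weighted sum = 1/20.

1/20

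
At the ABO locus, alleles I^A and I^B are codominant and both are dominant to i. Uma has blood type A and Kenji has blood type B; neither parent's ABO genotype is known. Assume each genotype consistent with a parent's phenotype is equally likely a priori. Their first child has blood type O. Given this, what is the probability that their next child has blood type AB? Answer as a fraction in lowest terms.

1/4

Possible genotypes: Uma ∈ {I^A I^A, I^A i}; Kenji ∈ {I^B I^B, I^B i}.
Weight each parental genotype pair by prior × P(type-O child):
  I^A i × I^B i: posterior weight 1; P(next child type AB) = 1/4.
Weighted sum = 1/4.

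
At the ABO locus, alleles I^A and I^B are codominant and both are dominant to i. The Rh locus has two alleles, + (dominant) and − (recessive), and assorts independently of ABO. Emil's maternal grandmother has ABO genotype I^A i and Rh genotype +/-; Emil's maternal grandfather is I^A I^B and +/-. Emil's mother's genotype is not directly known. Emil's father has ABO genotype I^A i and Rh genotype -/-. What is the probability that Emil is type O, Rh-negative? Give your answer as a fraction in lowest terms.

Emil's mother's ABO genotype from I^A i × I^A I^B: 1/4 I^A I^A, 1/4 I^A I^B, 1/4 I^A i, 1/4 I^B i.
Crossing each possibility with the father I^A i and summing P(type O): 1/4·0 + 1/4·0 + 1/4·1/4 + 1/4·1/4 = 1/8.
Similarly for Rh via the mother's Rh distribution: P(Rh-) = 1/2.
Independent loci: 1/8 × 1/2 = 1/16.

1/16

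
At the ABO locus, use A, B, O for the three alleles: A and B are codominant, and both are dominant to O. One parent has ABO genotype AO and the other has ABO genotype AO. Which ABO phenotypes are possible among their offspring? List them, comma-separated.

O, A

Gametes from AO × AO give offspring ABO genotypes AA, AO, OO, i.e. phenotypes O, A.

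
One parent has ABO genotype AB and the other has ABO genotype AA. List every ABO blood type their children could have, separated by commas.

Gametes from AB × AA give offspring ABO genotypes AA, AB, i.e. phenotypes A, AB.

A, AB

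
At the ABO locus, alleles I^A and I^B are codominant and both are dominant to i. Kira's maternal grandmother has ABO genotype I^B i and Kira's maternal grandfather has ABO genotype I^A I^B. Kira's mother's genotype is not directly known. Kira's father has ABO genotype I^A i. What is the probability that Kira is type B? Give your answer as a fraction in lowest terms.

Kira's mother's ABO genotype from I^B i × I^A I^B: 1/4 I^A I^B, 1/4 I^A i, 1/4 I^B I^B, 1/4 I^B i.
Crossing each possibility with the father I^A i and summing P(type B): 1/4·1/4 + 1/4·0 + 1/4·1/2 + 1/4·1/4 = 1/4.

1/4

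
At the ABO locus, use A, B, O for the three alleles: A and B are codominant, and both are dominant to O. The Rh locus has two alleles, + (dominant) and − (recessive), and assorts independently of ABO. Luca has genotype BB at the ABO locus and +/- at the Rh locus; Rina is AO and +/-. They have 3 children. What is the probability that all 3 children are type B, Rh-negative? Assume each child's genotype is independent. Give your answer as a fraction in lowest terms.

1/512

ABO cross BB × AO → 1/2 B, 1/2 AB.
Rh cross +/- × +/- → 3/4 Rh+, 1/4 Rh-; so P(type B, Rh-negative) = 1/2 × 1/4 = 1/8 per child.
All 3 independent: (1/8)^3 = 1/512.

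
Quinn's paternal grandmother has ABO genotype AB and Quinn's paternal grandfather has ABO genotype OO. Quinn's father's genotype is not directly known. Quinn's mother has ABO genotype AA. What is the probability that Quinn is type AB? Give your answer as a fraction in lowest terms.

Quinn's father's ABO genotype from AB × OO: 1/2 AO, 1/2 BO.
Crossing each possibility with the mother AA and summing P(type AB): 1/2·0 + 1/2·1/2 = 1/4.

1/4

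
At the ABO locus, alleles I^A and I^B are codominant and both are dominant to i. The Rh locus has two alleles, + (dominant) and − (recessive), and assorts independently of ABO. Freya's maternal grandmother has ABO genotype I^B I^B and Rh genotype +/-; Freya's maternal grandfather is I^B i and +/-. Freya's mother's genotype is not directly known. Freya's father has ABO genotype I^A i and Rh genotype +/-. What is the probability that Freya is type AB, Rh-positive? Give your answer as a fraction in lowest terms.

9/32

Freya's mother's ABO genotype from I^B I^B × I^B i: 1/2 I^B I^B, 1/2 I^B i.
Crossing each possibility with the father I^A i and summing P(type AB): 1/2·1/2 + 1/2·1/4 = 3/8.
Similarly for Rh via the mother's Rh distribution: P(Rh+) = 3/4.
Independent loci: 3/8 × 3/4 = 9/32.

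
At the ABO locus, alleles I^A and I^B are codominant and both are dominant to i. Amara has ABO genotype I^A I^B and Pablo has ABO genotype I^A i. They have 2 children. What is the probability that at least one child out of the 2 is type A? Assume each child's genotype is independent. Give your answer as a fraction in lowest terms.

ABO cross I^A I^B × I^A i → 1/2 A, 1/4 B, 1/4 AB.
So P(type A) = 1/2 per child.
P(none) = (1/2)^2 = 1/4; P(at least one) = 1 − 1/4 = 3/4.

3/4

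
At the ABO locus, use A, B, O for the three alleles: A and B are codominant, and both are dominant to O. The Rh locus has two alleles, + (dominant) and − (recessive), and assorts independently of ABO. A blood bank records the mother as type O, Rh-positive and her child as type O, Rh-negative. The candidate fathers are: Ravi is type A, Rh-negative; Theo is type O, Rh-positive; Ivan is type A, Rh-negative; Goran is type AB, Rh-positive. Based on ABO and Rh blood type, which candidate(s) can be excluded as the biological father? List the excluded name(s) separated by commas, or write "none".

A candidate is excluded only if no genotype consistent with his phenotype could produce a type O, Rh-negative child with a type O, Rh-positive mother.
Goran (type AB, Rh+): no genotype consistent with that phenotype can produce a type-O Rh- child with a type-O mother.

Goran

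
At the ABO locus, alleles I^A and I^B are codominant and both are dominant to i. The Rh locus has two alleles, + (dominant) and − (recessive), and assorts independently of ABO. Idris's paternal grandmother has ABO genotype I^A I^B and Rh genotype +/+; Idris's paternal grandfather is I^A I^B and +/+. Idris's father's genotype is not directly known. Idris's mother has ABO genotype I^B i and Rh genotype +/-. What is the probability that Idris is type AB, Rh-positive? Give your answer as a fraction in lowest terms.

Idris's father's ABO genotype from I^A I^B × I^A I^B: 1/4 I^A I^A, 1/2 I^A I^B, 1/4 I^B I^B.
Crossing each possibility with the mother I^B i and summing P(type AB): 1/4·1/2 + 1/2·1/4 + 1/4·0 = 1/4.
Similarly for Rh via the father's Rh distribution: P(Rh+) = 1.
Independent loci: 1/4 × 1 = 1/4.

1/4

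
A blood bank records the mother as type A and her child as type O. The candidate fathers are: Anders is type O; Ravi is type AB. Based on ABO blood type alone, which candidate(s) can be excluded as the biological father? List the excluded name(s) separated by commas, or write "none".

A candidate is excluded only if no genotype consistent with his phenotype could produce a type O child with a type A mother.
Ravi (type AB): no genotype consistent with that phenotype can produce a type-O child with a type-A mother.

Ravi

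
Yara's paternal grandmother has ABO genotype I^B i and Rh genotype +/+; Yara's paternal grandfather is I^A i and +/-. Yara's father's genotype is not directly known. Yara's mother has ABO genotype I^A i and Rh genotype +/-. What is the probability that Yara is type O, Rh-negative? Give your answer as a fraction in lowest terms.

1/32

Yara's father's ABO genotype from I^B i × I^A i: 1/4 I^A I^B, 1/4 I^A i, 1/4 I^B i, 1/4 i i.
Crossing each possibility with the mother I^A i and summing P(type O): 1/4·0 + 1/4·1/4 + 1/4·1/4 + 1/4·1/2 = 1/4.
Similarly for Rh via the father's Rh distribution: P(Rh-) = 1/8.
Independent loci: 1/4 × 1/8 = 1/32.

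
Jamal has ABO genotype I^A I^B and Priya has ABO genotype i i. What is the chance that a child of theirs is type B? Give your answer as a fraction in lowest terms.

ABO cross I^A I^B × i i → offspring phenotypes: 1/2 A, 1/2 B.
So P(type B) = 1/2.

1/2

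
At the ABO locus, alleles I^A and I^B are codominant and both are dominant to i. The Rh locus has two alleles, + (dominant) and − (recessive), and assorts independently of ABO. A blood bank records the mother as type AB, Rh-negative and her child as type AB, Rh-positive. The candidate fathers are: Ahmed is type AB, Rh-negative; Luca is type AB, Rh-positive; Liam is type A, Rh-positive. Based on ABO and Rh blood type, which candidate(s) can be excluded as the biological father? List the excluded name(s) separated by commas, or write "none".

Ahmed

A candidate is excluded only if no genotype consistent with his phenotype could produce a type AB, Rh-positive child with a type AB, Rh-negative mother.
Ahmed (type AB, Rh-): no genotype consistent with that phenotype can produce a type-AB Rh+ child with a type-AB mother.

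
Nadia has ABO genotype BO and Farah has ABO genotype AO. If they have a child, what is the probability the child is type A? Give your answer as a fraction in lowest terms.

ABO cross BO × AO → offspring phenotypes: 1/4 O, 1/4 A, 1/4 B, 1/4 AB.
So P(type A) = 1/4.

1/4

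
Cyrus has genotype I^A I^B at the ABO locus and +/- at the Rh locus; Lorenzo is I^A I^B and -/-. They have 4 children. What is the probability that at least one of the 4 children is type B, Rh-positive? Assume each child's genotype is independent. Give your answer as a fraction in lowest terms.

1695/4096

ABO cross I^A I^B × I^A I^B → 1/4 A, 1/4 B, 1/2 AB.
Rh cross +/- × -/- → 1/2 Rh+, 1/2 Rh-; so P(type B, Rh-positive) = 1/4 × 1/2 = 1/8 per child.
P(none) = (7/8)^4 = 2401/4096; P(at least one) = 1 − 2401/4096 = 1695/4096.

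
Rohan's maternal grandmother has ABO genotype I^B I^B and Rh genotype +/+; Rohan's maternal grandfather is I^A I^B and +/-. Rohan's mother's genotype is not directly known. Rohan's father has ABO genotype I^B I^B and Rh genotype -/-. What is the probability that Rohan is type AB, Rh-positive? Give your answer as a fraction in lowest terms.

3/16

Rohan's mother's ABO genotype from I^B I^B × I^A I^B: 1/2 I^A I^B, 1/2 I^B I^B.
Crossing each possibility with the father I^B I^B and summing P(type AB): 1/2·1/2 + 1/2·0 = 1/4.
Similarly for Rh via the mother's Rh distribution: P(Rh+) = 3/4.
Independent loci: 1/4 × 3/4 = 3/16.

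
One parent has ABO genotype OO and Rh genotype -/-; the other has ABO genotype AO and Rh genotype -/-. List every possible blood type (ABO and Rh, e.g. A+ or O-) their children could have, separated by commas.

Gametes from OO × AO give offspring ABO genotypes AO, OO, i.e. phenotypes O, A.
Rh cross -/- × -/- → phenotypes Rh-.
Combining independently: O-, A-.

O-, A-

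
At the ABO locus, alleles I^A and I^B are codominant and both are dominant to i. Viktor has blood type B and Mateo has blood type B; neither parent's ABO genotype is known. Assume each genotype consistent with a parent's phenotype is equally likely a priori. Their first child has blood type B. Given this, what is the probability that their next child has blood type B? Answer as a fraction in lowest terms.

19/20

Possible genotypes: Viktor ∈ {I^B I^B, I^B i}; Mateo ∈ {I^B I^B, I^B i}.
Weight each parental genotype pair by prior × P(type-B child):
  I^B I^B × I^B I^B: posterior weight 4/15; P(next child type B) = 1.
  I^B I^B × I^B i: posterior weight 4/15; P(next child type B) = 1.
  I^B i × I^B I^B: posterior weight 4/15; P(next child type B) = 1.
  I^B i × I^B i: posterior weight 1/5; P(next child type B) = 3/4.
Weighted sum = 19/20.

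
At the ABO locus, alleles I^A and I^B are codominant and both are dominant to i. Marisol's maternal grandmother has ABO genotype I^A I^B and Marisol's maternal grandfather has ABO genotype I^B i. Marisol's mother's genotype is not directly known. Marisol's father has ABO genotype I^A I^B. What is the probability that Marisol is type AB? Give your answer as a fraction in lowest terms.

3/8

Marisol's mother's ABO genotype from I^A I^B × I^B i: 1/4 I^A I^B, 1/4 I^A i, 1/4 I^B I^B, 1/4 I^B i.
Crossing each possibility with the father I^A I^B and summing P(type AB): 1/4·1/2 + 1/4·1/4 + 1/4·1/2 + 1/4·1/4 = 3/8.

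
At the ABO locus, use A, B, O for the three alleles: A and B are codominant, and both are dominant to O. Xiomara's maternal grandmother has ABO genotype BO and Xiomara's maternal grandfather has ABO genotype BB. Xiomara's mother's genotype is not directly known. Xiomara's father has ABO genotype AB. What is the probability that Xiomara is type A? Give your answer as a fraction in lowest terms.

Xiomara's mother's ABO genotype from BO × BB: 1/2 BB, 1/2 BO.
Crossing each possibility with the father AB and summing P(type A): 1/2·0 + 1/2·1/4 = 1/8.

1/8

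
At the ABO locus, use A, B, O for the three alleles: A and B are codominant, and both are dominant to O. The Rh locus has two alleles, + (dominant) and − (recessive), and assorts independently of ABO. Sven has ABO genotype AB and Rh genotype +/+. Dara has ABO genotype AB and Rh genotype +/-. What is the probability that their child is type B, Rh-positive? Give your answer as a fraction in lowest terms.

1/4

ABO cross AB × AB → offspring phenotypes: 1/4 A, 1/4 B, 1/2 AB.
Rh cross +/+ × +/- → 1 Rh+.
Independent loci: P(type B, Rh-positive) = 1/4 × 1 = 1/4.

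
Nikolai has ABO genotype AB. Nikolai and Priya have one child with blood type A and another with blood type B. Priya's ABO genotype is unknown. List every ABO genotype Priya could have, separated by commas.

AB, AO, BO, OO

For each candidate genotype of Priya, check whether crossing it with AB can produce every observed child phenotype.
  AA → possible child types {A, AB} ✗
  AB → possible child types {A, B, AB} ✓
  AO → possible child types {A, B, AB} ✓
  BB → possible child types {B, AB} ✗
  BO → possible child types {A, B, AB} ✓
  OO → possible child types {A, B} ✓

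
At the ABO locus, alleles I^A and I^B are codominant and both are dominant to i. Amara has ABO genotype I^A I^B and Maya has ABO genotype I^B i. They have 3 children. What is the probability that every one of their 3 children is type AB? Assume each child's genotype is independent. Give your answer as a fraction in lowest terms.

ABO cross I^A I^B × I^B i → 1/4 A, 1/2 B, 1/4 AB.
So P(type AB) = 1/4 per child.
All 3 independent: (1/4)^3 = 1/64.

1/64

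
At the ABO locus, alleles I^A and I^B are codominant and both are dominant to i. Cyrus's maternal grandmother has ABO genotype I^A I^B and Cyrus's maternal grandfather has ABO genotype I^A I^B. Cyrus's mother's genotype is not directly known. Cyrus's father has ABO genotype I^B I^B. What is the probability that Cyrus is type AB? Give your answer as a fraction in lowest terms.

Cyrus's mother's ABO genotype from I^A I^B × I^A I^B: 1/4 I^A I^A, 1/2 I^A I^B, 1/4 I^B I^B.
Crossing each possibility with the father I^B I^B and summing P(type AB): 1/4·1 + 1/2·1/2 + 1/4·0 = 1/2.

1/2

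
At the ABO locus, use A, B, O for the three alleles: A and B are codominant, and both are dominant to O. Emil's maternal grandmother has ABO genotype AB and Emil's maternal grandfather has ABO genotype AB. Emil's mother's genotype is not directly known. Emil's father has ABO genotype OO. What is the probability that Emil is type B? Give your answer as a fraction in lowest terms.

Emil's mother's ABO genotype from AB × AB: 1/4 AA, 1/2 AB, 1/4 BB.
Crossing each possibility with the father OO and summing P(type B): 1/4·0 + 1/2·1/2 + 1/4·1 = 1/2.

1/2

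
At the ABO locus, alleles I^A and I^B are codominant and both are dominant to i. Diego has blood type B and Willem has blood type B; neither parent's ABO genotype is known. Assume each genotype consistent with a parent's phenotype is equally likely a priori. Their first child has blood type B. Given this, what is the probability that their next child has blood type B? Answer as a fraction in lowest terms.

Possible genotypes: Diego ∈ {I^B I^B, I^B i}; Willem ∈ {I^B I^B, I^B i}.
Weight each parental genotype pair by prior × P(type-B child):
  I^B I^B × I^B I^B: posterior weight 4/15; P(next child type B) = 1.
  I^B I^B × I^B i: posterior weight 4/15; P(next child type B) = 1.
  I^B i × I^B I^B: posterior weight 4/15; P(next child type B) = 1.
  I^B i × I^B i: posterior weight 1/5; P(next child type B) = 3/4.
Weighted sum = 19/20.

19/20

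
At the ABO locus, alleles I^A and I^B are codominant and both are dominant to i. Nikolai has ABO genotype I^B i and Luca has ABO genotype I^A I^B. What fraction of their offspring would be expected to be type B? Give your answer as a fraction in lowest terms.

1/2

ABO cross I^B i × I^A I^B → offspring phenotypes: 1/4 A, 1/2 B, 1/4 AB.
So P(type B) = 1/2.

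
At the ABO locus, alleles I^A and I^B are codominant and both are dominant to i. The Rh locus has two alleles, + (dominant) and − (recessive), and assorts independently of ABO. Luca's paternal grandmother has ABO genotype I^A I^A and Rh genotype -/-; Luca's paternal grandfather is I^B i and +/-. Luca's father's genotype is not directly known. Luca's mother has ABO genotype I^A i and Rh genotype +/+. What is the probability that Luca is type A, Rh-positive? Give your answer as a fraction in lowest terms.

Luca's father's ABO genotype from I^A I^A × I^B i: 1/2 I^A I^B, 1/2 I^A i.
Crossing each possibility with the mother I^A i and summing P(type A): 1/2·1/2 + 1/2·3/4 = 5/8.
Similarly for Rh via the father's Rh distribution: P(Rh+) = 1.
Independent loci: 5/8 × 1 = 5/8.

5/8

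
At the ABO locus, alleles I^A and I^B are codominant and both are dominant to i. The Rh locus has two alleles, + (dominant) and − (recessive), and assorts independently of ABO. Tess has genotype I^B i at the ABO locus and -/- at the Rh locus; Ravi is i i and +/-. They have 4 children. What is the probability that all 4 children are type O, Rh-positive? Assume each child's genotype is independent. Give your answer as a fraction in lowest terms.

1/256

ABO cross I^B i × i i → 1/2 O, 1/2 B.
Rh cross -/- × +/- → 1/2 Rh+, 1/2 Rh-; so P(type O, Rh-positive) = 1/2 × 1/2 = 1/4 per child.
All 4 independent: (1/4)^4 = 1/256.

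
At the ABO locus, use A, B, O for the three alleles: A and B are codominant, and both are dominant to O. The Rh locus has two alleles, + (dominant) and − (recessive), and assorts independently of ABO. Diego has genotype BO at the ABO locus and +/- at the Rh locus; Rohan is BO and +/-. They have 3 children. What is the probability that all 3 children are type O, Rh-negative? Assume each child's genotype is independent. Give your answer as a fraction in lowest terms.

1/4096

ABO cross BO × BO → 1/4 O, 3/4 B.
Rh cross +/- × +/- → 3/4 Rh+, 1/4 Rh-; so P(type O, Rh-negative) = 1/4 × 1/4 = 1/16 per child.
All 3 independent: (1/16)^3 = 1/4096.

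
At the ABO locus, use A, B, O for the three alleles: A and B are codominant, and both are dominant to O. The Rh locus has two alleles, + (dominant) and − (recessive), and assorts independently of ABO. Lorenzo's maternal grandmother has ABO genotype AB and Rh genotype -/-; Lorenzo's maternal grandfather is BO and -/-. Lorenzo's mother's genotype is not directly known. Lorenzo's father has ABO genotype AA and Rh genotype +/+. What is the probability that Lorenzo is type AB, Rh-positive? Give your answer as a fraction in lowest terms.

1/2

Lorenzo's mother's ABO genotype from AB × BO: 1/4 AB, 1/4 AO, 1/4 BB, 1/4 BO.
Crossing each possibility with the father AA and summing P(type AB): 1/4·1/2 + 1/4·0 + 1/4·1 + 1/4·1/2 = 1/2.
Similarly for Rh via the mother's Rh distribution: P(Rh+) = 1.
Independent loci: 1/2 × 1 = 1/2.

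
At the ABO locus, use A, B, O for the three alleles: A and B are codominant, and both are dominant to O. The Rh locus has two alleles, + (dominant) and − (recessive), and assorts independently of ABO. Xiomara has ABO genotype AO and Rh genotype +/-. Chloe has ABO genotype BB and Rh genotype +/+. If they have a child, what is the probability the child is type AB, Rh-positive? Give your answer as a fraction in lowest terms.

ABO cross AO × BB → offspring phenotypes: 1/2 B, 1/2 AB.
Rh cross +/- × +/+ → 1 Rh+.
Independent loci: P(type AB, Rh-positive) = 1/2 × 1 = 1/2.

1/2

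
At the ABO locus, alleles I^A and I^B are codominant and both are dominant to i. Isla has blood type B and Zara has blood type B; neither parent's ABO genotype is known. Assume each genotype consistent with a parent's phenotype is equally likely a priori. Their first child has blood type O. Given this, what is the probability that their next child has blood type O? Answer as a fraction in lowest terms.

1/4

Possible genotypes: Isla ∈ {I^B I^B, I^B i}; Zara ∈ {I^B I^B, I^B i}.
Weight each parental genotype pair by prior × P(type-O child):
  I^B i × I^B i: posterior weight 1; P(next child type O) = 1/4.
Weighted sum = 1/4.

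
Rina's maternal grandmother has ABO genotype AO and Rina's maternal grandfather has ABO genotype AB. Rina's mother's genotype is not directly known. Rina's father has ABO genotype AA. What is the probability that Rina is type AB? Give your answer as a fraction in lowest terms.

1/4

Rina's mother's ABO genotype from AO × AB: 1/4 AA, 1/4 AB, 1/4 AO, 1/4 BO.
Crossing each possibility with the father AA and summing P(type AB): 1/4·0 + 1/4·1/2 + 1/4·0 + 1/4·1/2 = 1/4.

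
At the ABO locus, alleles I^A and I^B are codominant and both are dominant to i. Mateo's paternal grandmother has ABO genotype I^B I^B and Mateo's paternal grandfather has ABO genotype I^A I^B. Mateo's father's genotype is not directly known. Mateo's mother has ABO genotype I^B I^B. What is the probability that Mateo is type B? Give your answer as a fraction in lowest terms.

3/4

Mateo's father's ABO genotype from I^B I^B × I^A I^B: 1/2 I^A I^B, 1/2 I^B I^B.
Crossing each possibility with the mother I^B I^B and summing P(type B): 1/2·1/2 + 1/2·1 = 3/4.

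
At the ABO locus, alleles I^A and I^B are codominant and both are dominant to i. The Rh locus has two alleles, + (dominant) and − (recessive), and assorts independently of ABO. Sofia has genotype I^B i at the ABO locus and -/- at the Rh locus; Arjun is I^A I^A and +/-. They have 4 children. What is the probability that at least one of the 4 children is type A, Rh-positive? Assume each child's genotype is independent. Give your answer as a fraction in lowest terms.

ABO cross I^B i × I^A I^A → 1/2 A, 1/2 AB.
Rh cross -/- × +/- → 1/2 Rh+, 1/2 Rh-; so P(type A, Rh-positive) = 1/2 × 1/2 = 1/4 per child.
P(none) = (3/4)^4 = 81/256; P(at least one) = 1 − 81/256 = 175/256.

175/256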